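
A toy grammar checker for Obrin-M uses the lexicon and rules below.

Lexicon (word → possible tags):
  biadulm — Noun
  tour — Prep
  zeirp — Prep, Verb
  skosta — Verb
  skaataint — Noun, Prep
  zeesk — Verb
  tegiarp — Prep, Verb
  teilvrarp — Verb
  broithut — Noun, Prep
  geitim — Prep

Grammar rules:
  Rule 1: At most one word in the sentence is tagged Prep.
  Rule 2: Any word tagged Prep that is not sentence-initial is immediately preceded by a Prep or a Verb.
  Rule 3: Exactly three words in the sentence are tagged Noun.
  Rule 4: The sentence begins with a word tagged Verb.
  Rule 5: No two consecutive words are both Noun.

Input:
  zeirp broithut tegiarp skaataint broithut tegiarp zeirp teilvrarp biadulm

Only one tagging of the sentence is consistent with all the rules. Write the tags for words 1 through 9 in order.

Verb Noun Verb Prep Noun Verb Verb Verb Noun

Candidates per position — 1:zeirp {Prep,Verb}; 2:broithut {Noun,Prep}; 3:tegiarp {Prep,Verb}; 4:skaataint {Noun,Prep}; 5:broithut {Noun,Prep}; 6:tegiarp {Prep,Verb}; 7:zeirp {Prep,Verb}; 8:teilvrarp {Verb}; 9:biadulm {Noun}.
If word 1 were Prep, no tagging could satisfy rule 4; so word 1 is Verb.
The remaining ambiguous positions (2, 3, 4, 5, 6, 7) are resolved jointly — only one combination satisfies every rule.
So the tagging must be: Verb Noun Verb Prep Noun Verb Verb Verb Noun.
Verifying each rule — rule 1 ✓; rule 2 ✓; rule 3 ✓; rule 4 ✓; rule 5 ✓.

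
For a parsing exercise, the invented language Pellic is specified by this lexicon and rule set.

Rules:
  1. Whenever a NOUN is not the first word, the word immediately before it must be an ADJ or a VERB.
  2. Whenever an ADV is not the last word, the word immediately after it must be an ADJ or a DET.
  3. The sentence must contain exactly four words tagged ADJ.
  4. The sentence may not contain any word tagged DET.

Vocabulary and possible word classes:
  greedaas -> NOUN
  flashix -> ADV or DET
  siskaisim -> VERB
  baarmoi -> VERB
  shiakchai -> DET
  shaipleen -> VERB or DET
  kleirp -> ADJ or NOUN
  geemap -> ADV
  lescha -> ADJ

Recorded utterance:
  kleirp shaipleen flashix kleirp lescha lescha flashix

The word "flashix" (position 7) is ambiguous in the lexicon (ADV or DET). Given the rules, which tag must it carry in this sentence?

Candidates per position — 1:kleirp {ADJ,NOUN}; 2:shaipleen {VERB,DET}; 3:flashix {ADV,DET}; 4:kleirp {ADJ,NOUN}; 5:lescha {ADJ}; 6:lescha {ADJ}; 7:flashix {ADV,DET}.
If word 1 were NOUN, no tagging could satisfy rule 3; so word 1 is ADJ.
If word 2 were DET, no tagging could satisfy rule 4; so word 2 is VERB.
If word 3 were DET, no tagging could satisfy rule 4; so word 3 is ADV.
If word 4 were NOUN, no tagging could satisfy rule 1; so word 4 is ADJ.
If word 7 were DET, no tagging could satisfy rule 4; so word 7 is ADV.
The unique satisfying tagging is: ADJ VERB ADV ADJ ADJ ADJ ADV.
Check: rule 1 ok; rule 2 ok; rule 3 ok; rule 4 ok.

ADV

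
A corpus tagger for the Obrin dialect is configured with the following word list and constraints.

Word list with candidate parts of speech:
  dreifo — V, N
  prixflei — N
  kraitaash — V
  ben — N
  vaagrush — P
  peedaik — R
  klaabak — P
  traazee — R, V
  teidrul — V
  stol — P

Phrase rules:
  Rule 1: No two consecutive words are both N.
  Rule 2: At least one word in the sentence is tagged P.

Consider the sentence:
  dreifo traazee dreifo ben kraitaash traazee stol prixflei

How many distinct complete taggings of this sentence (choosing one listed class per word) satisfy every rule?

8

Candidates per position — 1:dreifo {V,N}; 2:traazee {R,V}; 3:dreifo {V,N}; 4:ben {N}; 5:kraitaash {V}; 6:traazee {R,V}; 7:stol {P}; 8:prixflei {N}.
There are 16 candidate sequences in total.
Checking each against the rules leaves 8 sequences.
Count = 8.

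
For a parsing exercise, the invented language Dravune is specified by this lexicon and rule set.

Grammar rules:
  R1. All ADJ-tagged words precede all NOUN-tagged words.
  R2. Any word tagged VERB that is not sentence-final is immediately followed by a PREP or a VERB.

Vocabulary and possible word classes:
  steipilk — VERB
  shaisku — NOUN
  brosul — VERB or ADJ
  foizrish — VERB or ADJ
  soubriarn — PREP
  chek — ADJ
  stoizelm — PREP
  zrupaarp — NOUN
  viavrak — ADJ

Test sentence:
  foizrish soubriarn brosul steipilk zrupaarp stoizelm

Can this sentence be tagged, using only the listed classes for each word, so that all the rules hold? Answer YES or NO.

Candidates per position — 1:foizrish {VERB,ADJ}; 2:soubriarn {PREP}; 3:brosul {VERB,ADJ}; 4:steipilk {VERB}; 5:zrupaarp {NOUN}; 6:stoizelm {PREP}.
Rule 2 cannot be satisfied by any choice of tags from the lexicon.
So there is no consistent tagging.

NO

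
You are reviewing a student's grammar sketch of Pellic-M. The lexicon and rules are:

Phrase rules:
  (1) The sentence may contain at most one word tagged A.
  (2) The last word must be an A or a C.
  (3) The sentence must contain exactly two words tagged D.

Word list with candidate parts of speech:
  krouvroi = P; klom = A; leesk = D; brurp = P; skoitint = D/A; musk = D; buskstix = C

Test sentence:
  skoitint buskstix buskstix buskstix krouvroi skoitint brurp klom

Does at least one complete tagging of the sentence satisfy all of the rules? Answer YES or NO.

Candidates per position — 1:skoitint {D,A}; 2:buskstix {C}; 3:buskstix {C}; 4:buskstix {C}; 5:krouvroi {P}; 6:skoitint {D,A}; 7:brurp {P}; 8:klom {A}.
One satisfying assignment: D C C C P D P A.
Check: rule 1 ok; rule 2 ok; rule 3 ok.

YES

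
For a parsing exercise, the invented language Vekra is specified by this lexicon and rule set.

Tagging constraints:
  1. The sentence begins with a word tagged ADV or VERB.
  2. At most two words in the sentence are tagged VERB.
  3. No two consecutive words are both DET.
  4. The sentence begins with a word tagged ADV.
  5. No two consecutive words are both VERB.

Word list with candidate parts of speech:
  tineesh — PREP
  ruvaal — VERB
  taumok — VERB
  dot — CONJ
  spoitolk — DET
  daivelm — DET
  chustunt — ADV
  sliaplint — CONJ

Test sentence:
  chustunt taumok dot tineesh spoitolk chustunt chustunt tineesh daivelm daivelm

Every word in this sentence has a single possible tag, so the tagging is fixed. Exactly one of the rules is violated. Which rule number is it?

3

Fixed tagging: ADV VERB CONJ PREP DET ADV ADV PREP DET DET.
Checking each rule: R1 ✓, R2 ✓, R3 ✗, R4 ✓, R5 ✓.
Only rule 3 fails.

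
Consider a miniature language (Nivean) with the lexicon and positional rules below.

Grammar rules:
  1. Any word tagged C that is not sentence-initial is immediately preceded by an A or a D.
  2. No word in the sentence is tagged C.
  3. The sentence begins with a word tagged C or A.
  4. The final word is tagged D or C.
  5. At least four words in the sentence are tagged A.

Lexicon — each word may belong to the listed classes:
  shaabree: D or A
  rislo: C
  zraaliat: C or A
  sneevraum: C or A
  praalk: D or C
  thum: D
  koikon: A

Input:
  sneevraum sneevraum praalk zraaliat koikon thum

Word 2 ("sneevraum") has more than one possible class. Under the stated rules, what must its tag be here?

Candidates per position — 1:sneevraum {C,A}; 2:sneevraum {C,A}; 3:praalk {D,C}; 4:zraaliat {C,A}; 5:koikon {A}; 6:thum {D}.
If word 1 were C, no tagging could satisfy rule 2; so word 1 is A.
If word 2 were C, no tagging could satisfy rule 2; so word 2 is A.
If word 3 were C, no tagging could satisfy rule 2; so word 3 is D.
If word 4 were C, no tagging could satisfy rule 2; so word 4 is A.
The unique satisfying tagging is: A A D A A D.
Check: rule 1 holds; rule 2 holds; rule 3 holds; rule 4 holds; rule 5 holds.

A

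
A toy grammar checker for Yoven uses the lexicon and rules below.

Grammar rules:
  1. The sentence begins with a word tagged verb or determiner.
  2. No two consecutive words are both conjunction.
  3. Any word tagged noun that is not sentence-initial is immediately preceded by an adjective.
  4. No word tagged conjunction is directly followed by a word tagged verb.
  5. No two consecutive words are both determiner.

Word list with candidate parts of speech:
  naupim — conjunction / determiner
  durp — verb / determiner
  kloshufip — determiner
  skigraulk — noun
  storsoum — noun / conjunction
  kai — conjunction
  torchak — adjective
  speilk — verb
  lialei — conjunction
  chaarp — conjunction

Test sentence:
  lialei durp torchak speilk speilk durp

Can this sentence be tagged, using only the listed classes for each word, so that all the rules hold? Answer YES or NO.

Candidates per position — 1:lialei {conjunction}; 2:durp {verb,determiner}; 3:torchak {adjective}; 4:speilk {verb}; 5:speilk {verb}; 6:durp {verb,determiner}.
Rule 1 cannot be satisfied by any choice of tags from the lexicon.
So there is no consistent tagging.

NO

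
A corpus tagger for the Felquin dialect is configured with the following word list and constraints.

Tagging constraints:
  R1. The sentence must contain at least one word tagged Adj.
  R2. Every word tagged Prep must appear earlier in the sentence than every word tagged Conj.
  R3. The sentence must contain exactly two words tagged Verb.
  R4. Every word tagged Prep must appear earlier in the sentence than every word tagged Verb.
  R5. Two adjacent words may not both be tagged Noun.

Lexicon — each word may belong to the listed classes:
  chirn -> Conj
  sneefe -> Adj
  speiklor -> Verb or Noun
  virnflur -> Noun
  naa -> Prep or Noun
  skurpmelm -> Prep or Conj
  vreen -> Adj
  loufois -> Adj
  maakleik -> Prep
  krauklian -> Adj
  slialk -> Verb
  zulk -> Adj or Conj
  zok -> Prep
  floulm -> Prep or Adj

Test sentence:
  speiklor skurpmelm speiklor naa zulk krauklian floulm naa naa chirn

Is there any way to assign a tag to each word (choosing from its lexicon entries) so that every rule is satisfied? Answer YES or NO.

NO

Candidates per position — 1:speiklor {Verb,Noun}; 2:skurpmelm {Prep,Conj}; 3:speiklor {Verb,Noun}; 4:naa {Prep,Noun}; 5:zulk {Adj,Conj}; 6:krauklian {Adj}; 7:floulm {Prep,Adj}; 8:naa {Prep,Noun}; 9:naa {Prep,Noun}; 10:chirn {Conj}.
Every candidate sequence violates at least one rule; no consistent tagging exists.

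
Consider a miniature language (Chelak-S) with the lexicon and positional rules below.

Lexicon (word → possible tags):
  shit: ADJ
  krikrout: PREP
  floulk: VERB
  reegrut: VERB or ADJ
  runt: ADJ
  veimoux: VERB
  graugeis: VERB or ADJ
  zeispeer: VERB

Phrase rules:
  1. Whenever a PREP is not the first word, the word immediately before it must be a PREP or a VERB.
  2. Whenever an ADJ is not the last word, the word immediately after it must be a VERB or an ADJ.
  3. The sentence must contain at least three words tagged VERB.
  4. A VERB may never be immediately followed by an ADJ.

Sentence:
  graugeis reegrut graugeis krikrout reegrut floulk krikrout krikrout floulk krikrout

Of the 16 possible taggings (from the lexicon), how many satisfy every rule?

6

Candidates per position — 1:graugeis {VERB,ADJ}; 2:reegrut {VERB,ADJ}; 3:graugeis {VERB,ADJ}; 4:krikrout {PREP}; 5:reegrut {VERB,ADJ}; 6:floulk {VERB}; 7:krikrout {PREP}; 8:krikrout {PREP}; 9:floulk {VERB}; 10:krikrout {PREP}.
There are 16 candidate sequences in total.
Checking each against the rules leaves 6 sequences.
Count = 6.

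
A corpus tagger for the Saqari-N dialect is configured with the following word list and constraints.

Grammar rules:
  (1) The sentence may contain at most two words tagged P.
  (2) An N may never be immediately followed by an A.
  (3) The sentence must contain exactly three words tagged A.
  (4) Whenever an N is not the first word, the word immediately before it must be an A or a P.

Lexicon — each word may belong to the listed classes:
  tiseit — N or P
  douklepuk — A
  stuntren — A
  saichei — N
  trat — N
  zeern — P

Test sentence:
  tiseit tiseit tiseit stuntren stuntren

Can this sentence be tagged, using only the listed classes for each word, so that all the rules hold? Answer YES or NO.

NO

Candidates per position — 1:tiseit {N,P}; 2:tiseit {N,P}; 3:tiseit {N,P}; 4:stuntren {A}; 5:stuntren {A}.
Rule 3 cannot be satisfied by any choice of tags from the lexicon.
So there is no consistent tagging.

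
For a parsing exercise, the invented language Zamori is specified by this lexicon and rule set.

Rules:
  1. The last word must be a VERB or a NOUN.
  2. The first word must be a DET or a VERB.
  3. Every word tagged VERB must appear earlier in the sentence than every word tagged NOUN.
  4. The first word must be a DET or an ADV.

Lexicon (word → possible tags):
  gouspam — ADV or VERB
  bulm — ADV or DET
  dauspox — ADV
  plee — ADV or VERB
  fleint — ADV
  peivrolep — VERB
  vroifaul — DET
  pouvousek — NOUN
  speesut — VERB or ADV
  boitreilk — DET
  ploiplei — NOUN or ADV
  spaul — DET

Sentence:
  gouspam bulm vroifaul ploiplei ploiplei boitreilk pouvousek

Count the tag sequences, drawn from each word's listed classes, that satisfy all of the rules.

0

Candidates per position — 1:gouspam {ADV,VERB}; 2:bulm {ADV,DET}; 3:vroifaul {DET}; 4:ploiplei {NOUN,ADV}; 5:ploiplei {NOUN,ADV}; 6:boitreilk {DET}; 7:pouvousek {NOUN}.
There are 16 candidate sequences in total.
Every candidate sequence violates at least one rule; no consistent tagging exists.
Count = 0.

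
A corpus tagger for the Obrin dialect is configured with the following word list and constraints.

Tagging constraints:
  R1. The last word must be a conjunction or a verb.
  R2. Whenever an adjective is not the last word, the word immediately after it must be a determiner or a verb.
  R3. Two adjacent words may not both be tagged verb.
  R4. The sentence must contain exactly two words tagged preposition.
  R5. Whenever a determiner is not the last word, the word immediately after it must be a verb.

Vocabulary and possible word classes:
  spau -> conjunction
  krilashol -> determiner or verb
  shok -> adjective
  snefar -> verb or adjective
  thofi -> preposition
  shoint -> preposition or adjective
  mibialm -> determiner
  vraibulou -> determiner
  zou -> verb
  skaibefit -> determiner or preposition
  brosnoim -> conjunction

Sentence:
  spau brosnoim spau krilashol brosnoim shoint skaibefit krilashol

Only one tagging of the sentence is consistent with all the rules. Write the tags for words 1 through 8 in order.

conjunction conjunction conjunction verb conjunction preposition preposition verb

Candidates per position — 1:spau {conjunction}; 2:brosnoim {conjunction}; 3:spau {conjunction}; 4:krilashol {determiner,verb}; 5:brosnoim {conjunction}; 6:shoint {preposition,adjective}; 7:skaibefit {determiner,preposition}; 8:krilashol {determiner,verb}.
At position 4, choosing determiner makes rule 5 impossible to satisfy; hence verb.
At position 6, choosing adjective makes rule 4 impossible to satisfy; hence preposition.
At position 7, choosing determiner makes rule 4 impossible to satisfy; hence preposition.
At position 8, choosing determiner makes rule 1 impossible to satisfy; hence verb.
So the tagging must be: conjunction conjunction conjunction verb conjunction preposition preposition verb.
Rule-by-rule: rule 1 satisfied; rule 2 satisfied; rule 3 satisfied; rule 4 satisfied; rule 5 satisfied.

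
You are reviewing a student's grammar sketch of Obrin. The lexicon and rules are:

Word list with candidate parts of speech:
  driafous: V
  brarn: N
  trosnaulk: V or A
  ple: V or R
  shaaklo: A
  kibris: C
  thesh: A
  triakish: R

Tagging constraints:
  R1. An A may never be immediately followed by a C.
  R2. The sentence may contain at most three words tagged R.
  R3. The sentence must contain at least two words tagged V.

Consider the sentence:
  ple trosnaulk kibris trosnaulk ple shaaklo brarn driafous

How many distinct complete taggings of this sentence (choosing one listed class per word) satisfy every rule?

8

Candidates per position — 1:ple {V,R}; 2:trosnaulk {V,A}; 3:kibris {C}; 4:trosnaulk {V,A}; 5:ple {V,R}; 6:shaaklo {A}; 7:brarn {N}; 8:driafous {V}.
There are 16 candidate sequences in total.
Checking each against the rules leaves 8 sequences.
Count = 8.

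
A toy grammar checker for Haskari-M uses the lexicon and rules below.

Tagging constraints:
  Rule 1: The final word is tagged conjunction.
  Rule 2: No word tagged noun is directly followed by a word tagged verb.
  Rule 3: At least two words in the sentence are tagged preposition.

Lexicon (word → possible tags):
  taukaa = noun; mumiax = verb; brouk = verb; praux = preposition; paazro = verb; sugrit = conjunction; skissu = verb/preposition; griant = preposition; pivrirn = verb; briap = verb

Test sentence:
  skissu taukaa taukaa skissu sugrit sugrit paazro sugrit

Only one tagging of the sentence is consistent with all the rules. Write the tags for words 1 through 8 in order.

Candidates per position — 1:skissu {verb,preposition}; 2:taukaa {noun}; 3:taukaa {noun}; 4:skissu {verb,preposition}; 5:sugrit {conjunction}; 6:sugrit {conjunction}; 7:paazro {verb}; 8:sugrit {conjunction}.
At position 1, choosing verb makes rule 3 impossible to satisfy; hence preposition.
At position 4, choosing verb makes rule 2 impossible to satisfy; hence preposition.
The only consistent sequence is: preposition noun noun preposition conjunction conjunction verb conjunction.
Rule-by-rule: rule 1 ✓; rule 2 ✓; rule 3 ✓.

preposition noun noun preposition conjunction conjunction verb conjunction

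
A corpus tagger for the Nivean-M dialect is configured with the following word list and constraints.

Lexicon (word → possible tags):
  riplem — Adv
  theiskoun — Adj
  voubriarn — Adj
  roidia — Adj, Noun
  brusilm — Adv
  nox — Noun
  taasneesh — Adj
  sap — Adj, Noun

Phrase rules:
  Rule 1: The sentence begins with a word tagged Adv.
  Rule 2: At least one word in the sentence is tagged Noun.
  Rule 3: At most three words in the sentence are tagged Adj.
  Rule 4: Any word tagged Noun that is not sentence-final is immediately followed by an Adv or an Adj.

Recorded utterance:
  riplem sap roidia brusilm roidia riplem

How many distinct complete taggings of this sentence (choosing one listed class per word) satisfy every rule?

Candidates per position — 1:riplem {Adv}; 2:sap {Adj,Noun}; 3:roidia {Adj,Noun}; 4:brusilm {Adv}; 5:roidia {Adj,Noun}; 6:riplem {Adv}.
There are 8 candidate sequences in total.
The sequences that satisfy every rule: Adv Adj Adj Adv Noun Adv; Adv Adj Noun Adv Adj Adv; Adv Adj Noun Adv Noun Adv; Adv Noun Adj Adv Adj Adv; Adv Noun Adj Adv Noun Adv.
Count = 5.

5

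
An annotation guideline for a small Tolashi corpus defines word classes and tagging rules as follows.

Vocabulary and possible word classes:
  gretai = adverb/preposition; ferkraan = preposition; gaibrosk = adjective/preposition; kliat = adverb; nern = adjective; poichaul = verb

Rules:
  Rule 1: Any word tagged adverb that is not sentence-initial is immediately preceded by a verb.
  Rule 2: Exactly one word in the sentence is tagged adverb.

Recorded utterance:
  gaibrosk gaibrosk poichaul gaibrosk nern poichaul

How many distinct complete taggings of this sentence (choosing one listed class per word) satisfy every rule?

0

Candidates per position — 1:gaibrosk {adjective,preposition}; 2:gaibrosk {adjective,preposition}; 3:poichaul {verb}; 4:gaibrosk {adjective,preposition}; 5:nern {adjective}; 6:poichaul {verb}.
There are 8 candidate sequences in total.
Rule 2 cannot be satisfied by any choice of tags from the lexicon.
So there is no consistent tagging.
Count = 0.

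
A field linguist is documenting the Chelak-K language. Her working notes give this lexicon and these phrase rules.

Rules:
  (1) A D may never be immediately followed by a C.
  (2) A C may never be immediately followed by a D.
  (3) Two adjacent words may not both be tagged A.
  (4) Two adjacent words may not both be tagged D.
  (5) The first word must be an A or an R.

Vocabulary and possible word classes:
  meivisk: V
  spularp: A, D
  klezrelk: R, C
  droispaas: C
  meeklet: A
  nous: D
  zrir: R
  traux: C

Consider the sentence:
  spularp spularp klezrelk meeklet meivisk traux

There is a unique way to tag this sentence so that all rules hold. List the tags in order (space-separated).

Candidates per position — 1:spularp {A,D}; 2:spularp {A,D}; 3:klezrelk {R,C}; 4:meeklet {A}; 5:meivisk {V}; 6:traux {C}.
If word 1 were D, no tagging could satisfy rule 5; so word 1 is A.
If word 2 were A, no tagging could satisfy rule 3; so word 2 is D.
If word 3 were C, no tagging could satisfy rule 1; so word 3 is R.
The unique satisfying tagging is: A D R A V C.
Verifying each rule — rule 1 ok; rule 2 ok; rule 3 ok; rule 4 ok; rule 5 ok.

A D R A V C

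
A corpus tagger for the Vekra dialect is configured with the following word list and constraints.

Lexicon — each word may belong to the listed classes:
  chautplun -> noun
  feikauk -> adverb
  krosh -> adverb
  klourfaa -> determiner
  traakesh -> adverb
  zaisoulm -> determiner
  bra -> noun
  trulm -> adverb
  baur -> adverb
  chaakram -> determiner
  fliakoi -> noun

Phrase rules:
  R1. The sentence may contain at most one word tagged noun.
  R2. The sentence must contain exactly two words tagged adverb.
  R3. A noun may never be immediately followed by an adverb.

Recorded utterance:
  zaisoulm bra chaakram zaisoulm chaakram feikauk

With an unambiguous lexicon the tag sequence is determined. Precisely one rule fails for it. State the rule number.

2

Fixed tagging: determiner noun determiner determiner determiner adverb.
Rule check: R1 ok, R2 fails, R3 ok.
Only rule 2 fails.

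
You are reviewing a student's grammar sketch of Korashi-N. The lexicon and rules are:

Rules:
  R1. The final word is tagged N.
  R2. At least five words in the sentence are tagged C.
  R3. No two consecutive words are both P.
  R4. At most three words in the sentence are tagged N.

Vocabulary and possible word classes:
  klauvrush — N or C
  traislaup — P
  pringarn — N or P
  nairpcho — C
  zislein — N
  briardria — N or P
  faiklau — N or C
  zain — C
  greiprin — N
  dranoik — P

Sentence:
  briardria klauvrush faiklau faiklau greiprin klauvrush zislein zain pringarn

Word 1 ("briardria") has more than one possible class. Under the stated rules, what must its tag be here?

Candidates per position — 1:briardria {N,P}; 2:klauvrush {N,C}; 3:faiklau {N,C}; 4:faiklau {N,C}; 5:greiprin {N}; 6:klauvrush {N,C}; 7:zislein {N}; 8:zain {C}; 9:pringarn {N,P}.
At position 2, choosing N makes rule 2 impossible to satisfy; hence C.
At position 3, choosing N makes rule 2 impossible to satisfy; hence C.
At position 4, choosing N makes rule 2 impossible to satisfy; hence C.
At position 6, choosing N makes rule 2 impossible to satisfy; hence C.
At position 9, choosing P makes rule 1 impossible to satisfy; hence N.
At position 1, choosing N makes rule 4 impossible to satisfy; hence P.
The unique satisfying tagging is: P C C C N C N C N.
Checking: rule 1 ok; rule 2 ok; rule 3 ok; rule 4 ok.

P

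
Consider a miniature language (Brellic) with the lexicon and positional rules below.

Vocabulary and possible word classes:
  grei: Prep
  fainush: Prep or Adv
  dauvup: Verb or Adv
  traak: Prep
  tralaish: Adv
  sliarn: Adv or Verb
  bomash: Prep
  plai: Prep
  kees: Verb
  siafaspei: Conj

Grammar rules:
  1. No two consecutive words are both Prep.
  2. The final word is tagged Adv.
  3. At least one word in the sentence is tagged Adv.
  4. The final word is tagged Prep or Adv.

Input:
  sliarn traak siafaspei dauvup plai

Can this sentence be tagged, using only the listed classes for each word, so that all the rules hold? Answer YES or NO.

NO

Candidates per position — 1:sliarn {Adv,Verb}; 2:traak {Prep}; 3:siafaspei {Conj}; 4:dauvup {Verb,Adv}; 5:plai {Prep}.
Rule 2 cannot be satisfied by any choice of tags from the lexicon.
So there is no consistent tagging.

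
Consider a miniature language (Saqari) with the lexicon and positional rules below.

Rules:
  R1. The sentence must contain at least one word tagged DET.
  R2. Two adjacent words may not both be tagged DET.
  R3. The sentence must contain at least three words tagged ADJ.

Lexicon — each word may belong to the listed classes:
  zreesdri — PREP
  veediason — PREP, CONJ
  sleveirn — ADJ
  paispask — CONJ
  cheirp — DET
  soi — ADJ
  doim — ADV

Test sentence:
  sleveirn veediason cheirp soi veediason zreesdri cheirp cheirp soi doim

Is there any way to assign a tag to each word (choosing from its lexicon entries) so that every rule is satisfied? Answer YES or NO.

NO

Candidates per position — 1:sleveirn {ADJ}; 2:veediason {PREP,CONJ}; 3:cheirp {DET}; 4:soi {ADJ}; 5:veediason {PREP,CONJ}; 6:zreesdri {PREP}; 7:cheirp {DET}; 8:cheirp {DET}; 9:soi {ADJ}; 10:doim {ADV}.
Rule 2 cannot be satisfied by any choice of tags from the lexicon.
So there is no consistent tagging.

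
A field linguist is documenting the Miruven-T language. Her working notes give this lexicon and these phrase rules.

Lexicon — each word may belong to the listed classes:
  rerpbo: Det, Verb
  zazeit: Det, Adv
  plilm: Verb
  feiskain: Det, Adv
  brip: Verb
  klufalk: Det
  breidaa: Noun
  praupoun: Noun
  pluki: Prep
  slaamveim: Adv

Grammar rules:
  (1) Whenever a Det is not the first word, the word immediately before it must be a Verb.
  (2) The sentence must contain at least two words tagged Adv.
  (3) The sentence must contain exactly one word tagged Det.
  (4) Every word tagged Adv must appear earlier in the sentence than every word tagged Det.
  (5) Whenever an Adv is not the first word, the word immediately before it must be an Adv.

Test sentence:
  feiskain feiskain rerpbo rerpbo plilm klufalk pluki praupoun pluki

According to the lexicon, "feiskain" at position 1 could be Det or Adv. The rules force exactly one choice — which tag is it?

Adv

Candidates per position — 1:feiskain {Det,Adv}; 2:feiskain {Det,Adv}; 3:rerpbo {Det,Verb}; 4:rerpbo {Det,Verb}; 5:plilm {Verb}; 6:klufalk {Det}; 7:pluki {Prep}; 8:praupoun {Noun}; 9:pluki {Prep}.
Position 1: Det is ruled out by rule 2; that leaves Adv.
Position 2: Det is ruled out by rule 1; that leaves Adv.
Position 3: Det is ruled out by rule 1; that leaves Verb.
Position 4: Det is ruled out by rule 3; that leaves Verb.
That leaves exactly one tagging: Adv Adv Verb Verb Verb Det Prep Noun Prep.
Check: rule 1 holds; rule 2 holds; rule 3 holds; rule 4 holds; rule 5 holds.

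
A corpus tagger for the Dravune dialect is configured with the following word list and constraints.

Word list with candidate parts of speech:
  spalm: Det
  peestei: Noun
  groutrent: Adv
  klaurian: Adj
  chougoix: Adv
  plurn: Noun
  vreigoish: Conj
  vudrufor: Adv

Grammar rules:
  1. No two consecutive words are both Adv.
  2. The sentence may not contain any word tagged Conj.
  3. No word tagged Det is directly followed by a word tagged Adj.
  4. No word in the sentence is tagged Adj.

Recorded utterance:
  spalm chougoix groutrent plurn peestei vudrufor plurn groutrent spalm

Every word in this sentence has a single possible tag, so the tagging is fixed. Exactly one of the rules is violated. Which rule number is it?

Fixed tagging: Det Adv Adv Noun Noun Adv Noun Adv Det.
Applying the rules: R1 fails, R2 ok, R3 ok, R4 ok.
Only rule 1 fails.

1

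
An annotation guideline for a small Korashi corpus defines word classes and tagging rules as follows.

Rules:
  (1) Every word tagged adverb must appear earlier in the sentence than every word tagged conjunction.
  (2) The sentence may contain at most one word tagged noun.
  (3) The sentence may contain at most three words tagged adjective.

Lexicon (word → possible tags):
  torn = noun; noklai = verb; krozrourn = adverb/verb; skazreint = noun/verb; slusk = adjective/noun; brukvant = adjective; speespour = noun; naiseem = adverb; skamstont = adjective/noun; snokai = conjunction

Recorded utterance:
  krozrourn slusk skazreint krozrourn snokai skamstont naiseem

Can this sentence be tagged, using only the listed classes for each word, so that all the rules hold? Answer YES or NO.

Candidates per position — 1:krozrourn {adverb,verb}; 2:slusk {adjective,noun}; 3:skazreint {noun,verb}; 4:krozrourn {adverb,verb}; 5:snokai {conjunction}; 6:skamstont {adjective,noun}; 7:naiseem {adverb}.
Rule 1 cannot be satisfied by any choice of tags from the lexicon.
So there is no consistent tagging.

NO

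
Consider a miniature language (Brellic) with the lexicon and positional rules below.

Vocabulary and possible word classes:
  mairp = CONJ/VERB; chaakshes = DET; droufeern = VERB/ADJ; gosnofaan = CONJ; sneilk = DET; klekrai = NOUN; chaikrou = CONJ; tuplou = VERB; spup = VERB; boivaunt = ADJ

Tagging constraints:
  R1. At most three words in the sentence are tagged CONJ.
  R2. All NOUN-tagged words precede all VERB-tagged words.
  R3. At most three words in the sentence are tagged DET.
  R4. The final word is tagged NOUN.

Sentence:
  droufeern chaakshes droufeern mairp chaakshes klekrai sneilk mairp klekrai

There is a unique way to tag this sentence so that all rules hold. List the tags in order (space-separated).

Candidates per position — 1:droufeern {VERB,ADJ}; 2:chaakshes {DET}; 3:droufeern {VERB,ADJ}; 4:mairp {CONJ,VERB}; 5:chaakshes {DET}; 6:klekrai {NOUN}; 7:sneilk {DET}; 8:mairp {CONJ,VERB}; 9:klekrai {NOUN}.
Position 1: tagging it VERB would leave rule 2 unsatisfiable, so it must be ADJ.
Position 3: tagging it VERB would leave rule 2 unsatisfiable, so it must be ADJ.
Position 4: tagging it VERB would leave rule 2 unsatisfiable, so it must be CONJ.
Position 8: tagging it VERB would leave rule 2 unsatisfiable, so it must be CONJ.
That leaves exactly one tagging: ADJ DET ADJ CONJ DET NOUN DET CONJ NOUN.
Verifying each rule — rule 1 holds; rule 2 holds; rule 3 holds; rule 4 holds.

ADJ DET ADJ CONJ DET NOUN DET CONJ NOUN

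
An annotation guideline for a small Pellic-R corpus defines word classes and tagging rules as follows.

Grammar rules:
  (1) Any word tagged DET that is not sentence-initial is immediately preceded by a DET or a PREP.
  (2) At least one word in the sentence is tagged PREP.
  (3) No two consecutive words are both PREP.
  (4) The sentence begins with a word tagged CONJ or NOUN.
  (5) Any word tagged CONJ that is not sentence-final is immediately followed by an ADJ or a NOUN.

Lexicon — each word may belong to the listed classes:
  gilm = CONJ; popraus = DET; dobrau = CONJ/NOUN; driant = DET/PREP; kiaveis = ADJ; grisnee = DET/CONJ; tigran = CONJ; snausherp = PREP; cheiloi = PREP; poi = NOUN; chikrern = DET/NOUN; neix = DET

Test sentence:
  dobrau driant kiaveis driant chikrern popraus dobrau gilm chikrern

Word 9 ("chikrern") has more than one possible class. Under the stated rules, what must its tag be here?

Candidates per position — 1:dobrau {CONJ,NOUN}; 2:driant {DET,PREP}; 3:kiaveis {ADJ}; 4:driant {DET,PREP}; 5:chikrern {DET,NOUN}; 6:popraus {DET}; 7:dobrau {CONJ,NOUN}; 8:gilm {CONJ}; 9:chikrern {DET,NOUN}.
If word 1 were CONJ, no tagging could satisfy rule 5; so word 1 is NOUN.
If word 2 were DET, no tagging could satisfy rule 1; so word 2 is PREP.
If word 4 were DET, no tagging could satisfy rule 1; so word 4 is PREP.
If word 5 were NOUN, no tagging could satisfy rule 1; so word 5 is DET.
If word 7 were CONJ, no tagging could satisfy rule 5; so word 7 is NOUN.
If word 9 were DET, no tagging could satisfy rule 1; so word 9 is NOUN.
The only consistent sequence is: NOUN PREP ADJ PREP DET DET NOUN CONJ NOUN.
Verifying each rule — rule 1 ✓; rule 2 ✓; rule 3 ✓; rule 4 ✓; rule 5 ✓.

NOUN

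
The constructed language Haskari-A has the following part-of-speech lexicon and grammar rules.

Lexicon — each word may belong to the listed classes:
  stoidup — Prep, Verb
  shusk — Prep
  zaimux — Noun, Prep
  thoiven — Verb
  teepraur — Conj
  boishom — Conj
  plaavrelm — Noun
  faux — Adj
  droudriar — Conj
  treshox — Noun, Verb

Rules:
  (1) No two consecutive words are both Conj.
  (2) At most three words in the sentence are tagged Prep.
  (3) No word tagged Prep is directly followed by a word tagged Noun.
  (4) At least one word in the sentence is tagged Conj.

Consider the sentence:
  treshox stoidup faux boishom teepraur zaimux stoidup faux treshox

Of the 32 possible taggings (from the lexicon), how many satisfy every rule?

Candidates per position — 1:treshox {Noun,Verb}; 2:stoidup {Prep,Verb}; 3:faux {Adj}; 4:boishom {Conj}; 5:teepraur {Conj}; 6:zaimux {Noun,Prep}; 7:stoidup {Prep,Verb}; 8:faux {Adj}; 9:treshox {Noun,Verb}.
There are 32 candidate sequences in total.
Rule 1 cannot be satisfied by any choice of tags from the lexicon.
So there is no consistent tagging.
Count = 0.

0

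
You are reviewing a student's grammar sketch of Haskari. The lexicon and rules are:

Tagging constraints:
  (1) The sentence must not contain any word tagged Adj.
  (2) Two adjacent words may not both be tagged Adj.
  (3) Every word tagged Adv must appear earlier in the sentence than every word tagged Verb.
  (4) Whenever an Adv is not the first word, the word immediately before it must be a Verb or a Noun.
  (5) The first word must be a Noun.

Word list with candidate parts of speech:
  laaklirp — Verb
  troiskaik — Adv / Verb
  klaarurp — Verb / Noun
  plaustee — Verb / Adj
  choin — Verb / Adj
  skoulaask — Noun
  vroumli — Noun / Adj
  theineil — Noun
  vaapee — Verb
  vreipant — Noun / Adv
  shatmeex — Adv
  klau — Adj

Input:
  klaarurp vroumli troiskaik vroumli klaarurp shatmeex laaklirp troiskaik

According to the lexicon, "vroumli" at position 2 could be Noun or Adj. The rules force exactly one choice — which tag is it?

Noun

Candidates per position — 1:klaarurp {Verb,Noun}; 2:vroumli {Noun,Adj}; 3:troiskaik {Adv,Verb}; 4:vroumli {Noun,Adj}; 5:klaarurp {Verb,Noun}; 6:shatmeex {Adv}; 7:laaklirp {Verb}; 8:troiskaik {Adv,Verb}.
At position 1, choosing Verb makes rule 3 impossible to satisfy; hence Noun.
At position 2, choosing Adj makes rule 1 impossible to satisfy; hence Noun.
At position 3, choosing Verb makes rule 3 impossible to satisfy; hence Adv.
At position 4, choosing Adj makes rule 1 impossible to satisfy; hence Noun.
At position 5, choosing Verb makes rule 3 impossible to satisfy; hence Noun.
At position 8, choosing Adv makes rule 3 impossible to satisfy; hence Verb.
The only consistent sequence is: Noun Noun Adv Noun Noun Adv Verb Verb.
Verifying each rule — rule 1 satisfied; rule 2 satisfied; rule 3 satisfied; rule 4 satisfied; rule 5 satisfied.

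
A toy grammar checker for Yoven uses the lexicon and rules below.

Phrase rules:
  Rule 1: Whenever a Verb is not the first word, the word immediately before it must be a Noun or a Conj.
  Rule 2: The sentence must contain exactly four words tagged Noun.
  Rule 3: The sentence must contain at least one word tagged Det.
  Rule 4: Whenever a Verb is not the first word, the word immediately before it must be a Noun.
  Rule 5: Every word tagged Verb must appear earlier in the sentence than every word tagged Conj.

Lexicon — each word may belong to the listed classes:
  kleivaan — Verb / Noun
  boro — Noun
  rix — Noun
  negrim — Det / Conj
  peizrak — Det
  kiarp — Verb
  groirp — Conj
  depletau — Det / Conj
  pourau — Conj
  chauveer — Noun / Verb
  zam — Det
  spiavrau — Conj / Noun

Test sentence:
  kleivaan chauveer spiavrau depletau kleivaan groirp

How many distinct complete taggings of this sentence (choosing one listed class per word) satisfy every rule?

Candidates per position — 1:kleivaan {Verb,Noun}; 2:chauveer {Noun,Verb}; 3:spiavrau {Conj,Noun}; 4:depletau {Det,Conj}; 5:kleivaan {Verb,Noun}; 6:groirp {Conj}.
There are 32 candidate sequences in total.
The sequences that satisfy every rule: Noun Noun Noun Det Noun Conj.
Count = 1.

1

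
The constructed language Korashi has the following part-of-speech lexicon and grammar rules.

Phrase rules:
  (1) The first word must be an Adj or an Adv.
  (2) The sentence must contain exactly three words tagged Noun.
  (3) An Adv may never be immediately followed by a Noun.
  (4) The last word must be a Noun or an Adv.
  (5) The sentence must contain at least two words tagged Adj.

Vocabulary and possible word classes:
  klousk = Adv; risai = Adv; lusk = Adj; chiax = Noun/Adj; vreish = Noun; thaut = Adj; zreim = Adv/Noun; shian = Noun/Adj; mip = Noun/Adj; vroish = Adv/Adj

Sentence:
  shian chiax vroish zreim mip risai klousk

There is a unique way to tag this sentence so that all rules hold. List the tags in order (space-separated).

Candidates per position — 1:shian {Noun,Adj}; 2:chiax {Noun,Adj}; 3:vroish {Adv,Adj}; 4:zreim {Adv,Noun}; 5:mip {Noun,Adj}; 6:risai {Adv}; 7:klousk {Adv}.
Word 1 cannot be Noun — rule 1 would then fail for every completion. It is Adj.
Word 2 cannot be Adj — rule 2 would then fail for every completion. It is Noun.
Word 4 cannot be Adv — rule 2 would then fail for every completion. It is Noun.
Word 5 cannot be Adj — rule 2 would then fail for every completion. It is Noun.
Word 3 cannot be Adv — rule 3 would then fail for every completion. It is Adj.
The unique satisfying tagging is: Adj Noun Adj Noun Noun Adv Adv.
Rule-by-rule: rule 1 ok; rule 2 ok; rule 3 ok; rule 4 ok; rule 5 ok.

Adj Noun Adj Noun Noun Adv Adv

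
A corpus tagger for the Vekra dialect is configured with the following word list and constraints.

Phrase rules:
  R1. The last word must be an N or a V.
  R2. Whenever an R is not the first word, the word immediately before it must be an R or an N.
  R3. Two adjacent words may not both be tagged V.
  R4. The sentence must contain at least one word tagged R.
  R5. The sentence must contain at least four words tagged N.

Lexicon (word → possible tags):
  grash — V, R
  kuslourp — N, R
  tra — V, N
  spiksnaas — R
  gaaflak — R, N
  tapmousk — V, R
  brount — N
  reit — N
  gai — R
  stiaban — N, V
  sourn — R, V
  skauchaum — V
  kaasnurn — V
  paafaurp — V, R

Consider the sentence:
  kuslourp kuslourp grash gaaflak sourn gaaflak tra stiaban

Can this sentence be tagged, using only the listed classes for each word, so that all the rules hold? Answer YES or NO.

Candidates per position — 1:kuslourp {N,R}; 2:kuslourp {N,R}; 3:grash {V,R}; 4:gaaflak {R,N}; 5:sourn {R,V}; 6:gaaflak {R,N}; 7:tra {V,N}; 8:stiaban {N,V}.
One satisfying assignment: N R V N R N V N.
Verifying each rule — rule 1 satisfied; rule 2 satisfied; rule 3 satisfied; rule 4 satisfied; rule 5 satisfied.

YES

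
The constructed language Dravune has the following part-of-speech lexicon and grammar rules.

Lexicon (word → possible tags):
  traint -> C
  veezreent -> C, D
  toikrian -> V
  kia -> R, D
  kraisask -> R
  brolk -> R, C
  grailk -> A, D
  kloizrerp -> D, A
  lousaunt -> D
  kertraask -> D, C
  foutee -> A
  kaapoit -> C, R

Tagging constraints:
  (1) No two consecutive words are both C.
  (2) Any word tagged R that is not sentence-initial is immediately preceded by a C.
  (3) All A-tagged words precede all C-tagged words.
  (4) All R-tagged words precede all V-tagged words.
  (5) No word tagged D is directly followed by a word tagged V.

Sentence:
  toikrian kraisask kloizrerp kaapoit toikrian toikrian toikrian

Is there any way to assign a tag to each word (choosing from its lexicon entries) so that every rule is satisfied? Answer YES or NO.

NO

Candidates per position — 1:toikrian {V}; 2:kraisask {R}; 3:kloizrerp {D,A}; 4:kaapoit {C,R}; 5:toikrian {V}; 6:toikrian {V}; 7:toikrian {V}.
Rule 2 cannot be satisfied by any choice of tags from the lexicon.
So there is no consistent tagging.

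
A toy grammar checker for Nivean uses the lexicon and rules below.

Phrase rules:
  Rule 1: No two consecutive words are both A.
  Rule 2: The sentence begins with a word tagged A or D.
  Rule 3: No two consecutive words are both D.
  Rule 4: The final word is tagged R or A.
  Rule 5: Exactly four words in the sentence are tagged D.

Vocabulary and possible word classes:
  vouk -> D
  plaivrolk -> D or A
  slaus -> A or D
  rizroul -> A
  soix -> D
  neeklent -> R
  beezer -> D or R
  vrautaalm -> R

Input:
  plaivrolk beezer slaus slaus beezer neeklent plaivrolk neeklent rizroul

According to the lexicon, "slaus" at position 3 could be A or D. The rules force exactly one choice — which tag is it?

D

Candidates per position — 1:plaivrolk {D,A}; 2:beezer {D,R}; 3:slaus {A,D}; 4:slaus {A,D}; 5:beezer {D,R}; 6:neeklent {R}; 7:plaivrolk {D,A}; 8:neeklent {R}; 9:rizroul {A}.
Position 3: the remaining choice is settled jointly with positions 1, 2, 4, 5, 7 — only D at position 3 is part of a tagging that satisfies every rule.
So the tagging must be: D R D A D R D R A.
Check: rule 1 ok; rule 2 ok; rule 3 ok; rule 4 ok; rule 5 ok.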